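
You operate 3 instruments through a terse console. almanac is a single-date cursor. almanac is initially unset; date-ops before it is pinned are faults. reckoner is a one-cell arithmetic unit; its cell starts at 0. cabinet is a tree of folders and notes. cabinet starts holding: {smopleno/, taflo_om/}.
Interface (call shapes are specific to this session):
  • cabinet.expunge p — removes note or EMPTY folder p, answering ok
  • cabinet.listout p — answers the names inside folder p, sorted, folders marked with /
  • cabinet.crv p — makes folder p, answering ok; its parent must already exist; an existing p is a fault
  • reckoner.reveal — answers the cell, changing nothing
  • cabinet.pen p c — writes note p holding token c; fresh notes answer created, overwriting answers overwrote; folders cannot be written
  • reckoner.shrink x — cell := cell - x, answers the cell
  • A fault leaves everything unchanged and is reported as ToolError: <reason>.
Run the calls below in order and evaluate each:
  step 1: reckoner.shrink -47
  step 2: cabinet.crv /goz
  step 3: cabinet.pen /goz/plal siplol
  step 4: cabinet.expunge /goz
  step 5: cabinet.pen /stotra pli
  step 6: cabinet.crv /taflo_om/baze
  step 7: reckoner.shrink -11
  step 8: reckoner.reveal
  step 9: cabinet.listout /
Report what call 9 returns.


Answer: [goz/, smopleno/, stotra, taflo_om/]

Derivation:
$ reckoner.shrink x='-47'
  47
$ cabinet.crv p='/goz'
  ok
$ cabinet.pen p='/goz/plal' c='siplol'
  created
$ cabinet.expunge p='/goz'
  ToolError: not empty
$ cabinet.pen p='/stotra' c='pli'
  created
$ cabinet.crv p='/taflo_om/baze'
  ok
$ reckoner.shrink x='-11'
  58
$ reckoner.reveal
  58
$ cabinet.listout p='/'
  [goz/, smopleno/, stotra, taflo_om/]


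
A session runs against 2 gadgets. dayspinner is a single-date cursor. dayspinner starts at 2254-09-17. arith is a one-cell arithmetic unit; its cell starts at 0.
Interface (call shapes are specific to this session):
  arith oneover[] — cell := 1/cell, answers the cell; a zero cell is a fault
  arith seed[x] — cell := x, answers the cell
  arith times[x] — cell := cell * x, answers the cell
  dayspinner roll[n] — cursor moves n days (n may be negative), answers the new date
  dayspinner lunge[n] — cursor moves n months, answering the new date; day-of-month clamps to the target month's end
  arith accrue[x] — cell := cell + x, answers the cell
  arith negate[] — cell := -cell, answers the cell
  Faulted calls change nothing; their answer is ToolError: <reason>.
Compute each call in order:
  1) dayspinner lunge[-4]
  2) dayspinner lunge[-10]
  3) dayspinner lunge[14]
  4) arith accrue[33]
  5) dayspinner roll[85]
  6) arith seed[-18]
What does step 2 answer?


> dayspinner lunge n='-4'
:: 2254-05-17
> dayspinner lunge n='-10'
:: 2253-07-17
> dayspinner lunge n='14'
:: 2254-09-17
> arith accrue x='33'
:: 33
> dayspinner roll n='85'
:: 2254-12-11
> arith seed x='-18'
:: -18

Answer: 2253-07-17


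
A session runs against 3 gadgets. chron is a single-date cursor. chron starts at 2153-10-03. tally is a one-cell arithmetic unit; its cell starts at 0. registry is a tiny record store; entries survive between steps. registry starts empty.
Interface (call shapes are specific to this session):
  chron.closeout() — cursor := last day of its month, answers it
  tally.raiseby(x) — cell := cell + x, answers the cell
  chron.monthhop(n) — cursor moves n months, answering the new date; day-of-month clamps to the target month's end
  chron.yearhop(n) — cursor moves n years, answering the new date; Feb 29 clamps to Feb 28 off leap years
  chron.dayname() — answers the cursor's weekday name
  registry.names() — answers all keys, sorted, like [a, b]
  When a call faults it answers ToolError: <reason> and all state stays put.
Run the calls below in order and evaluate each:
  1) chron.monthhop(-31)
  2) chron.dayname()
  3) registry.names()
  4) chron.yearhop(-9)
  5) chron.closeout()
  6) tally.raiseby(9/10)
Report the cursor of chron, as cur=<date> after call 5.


Invoking monthhop using n=-31, giving 2151-03-03.
Now I run dayname, which returns Wednesday.
Using names, yielding [].
I try yearhop using n=-9, and get 2142-03-03.
Now I run closeout(), and observe 2142-03-31.
Next I call raiseby using x=9/10, — result: 9/10.

Answer: cur=2142-03-31


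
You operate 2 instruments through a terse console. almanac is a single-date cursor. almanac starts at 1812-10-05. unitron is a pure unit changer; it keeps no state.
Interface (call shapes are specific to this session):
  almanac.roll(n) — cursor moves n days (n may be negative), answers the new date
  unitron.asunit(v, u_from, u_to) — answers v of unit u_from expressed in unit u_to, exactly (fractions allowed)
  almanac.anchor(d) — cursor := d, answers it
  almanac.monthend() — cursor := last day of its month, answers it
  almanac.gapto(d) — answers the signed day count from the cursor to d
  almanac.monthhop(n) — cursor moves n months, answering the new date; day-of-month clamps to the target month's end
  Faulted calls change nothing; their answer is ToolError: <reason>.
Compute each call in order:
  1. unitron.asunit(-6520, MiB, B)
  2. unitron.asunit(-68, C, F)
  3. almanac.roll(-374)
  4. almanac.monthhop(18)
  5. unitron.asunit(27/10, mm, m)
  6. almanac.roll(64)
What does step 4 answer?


Then unitron.asunit using v→-6520, u_from→MiB, u_to→B, yielding -6836715520.
I try unitron.asunit using v→-68, u_from→C, u_to→F, — result: -452/5.
Calling almanac.roll using n→-374, and get 1811-09-27.
I try almanac.monthhop using n→18, which returns 1813-03-27.
Calling unitron.asunit using v→27/10, u_from→mm, u_to→m: 27/10000.
Invoking almanac.roll using n→64, → 1813-05-30.

Answer: 1813-03-27


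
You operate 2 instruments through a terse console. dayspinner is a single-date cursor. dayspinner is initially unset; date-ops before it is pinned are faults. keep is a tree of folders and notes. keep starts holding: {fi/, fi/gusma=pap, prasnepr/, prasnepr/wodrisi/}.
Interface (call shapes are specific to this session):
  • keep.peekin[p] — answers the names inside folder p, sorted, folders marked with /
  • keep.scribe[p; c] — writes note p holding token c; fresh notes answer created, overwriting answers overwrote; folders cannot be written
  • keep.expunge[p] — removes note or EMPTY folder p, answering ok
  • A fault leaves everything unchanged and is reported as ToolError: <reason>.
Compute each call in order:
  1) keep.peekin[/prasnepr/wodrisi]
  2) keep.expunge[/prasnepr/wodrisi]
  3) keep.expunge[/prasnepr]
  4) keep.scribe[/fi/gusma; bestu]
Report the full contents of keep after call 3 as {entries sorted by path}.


Answer: {fi/, fi/gusma=pap}

Derivation:
Using peekin using p→/prasnepr/wodrisi, yielding [].
I call expunge using p→/prasnepr/wodrisi: ok.
I run expunge using p→/prasnepr, yielding ok.
Now I run scribe using p→/fi/gusma, c→bestu, — result: overwrote.


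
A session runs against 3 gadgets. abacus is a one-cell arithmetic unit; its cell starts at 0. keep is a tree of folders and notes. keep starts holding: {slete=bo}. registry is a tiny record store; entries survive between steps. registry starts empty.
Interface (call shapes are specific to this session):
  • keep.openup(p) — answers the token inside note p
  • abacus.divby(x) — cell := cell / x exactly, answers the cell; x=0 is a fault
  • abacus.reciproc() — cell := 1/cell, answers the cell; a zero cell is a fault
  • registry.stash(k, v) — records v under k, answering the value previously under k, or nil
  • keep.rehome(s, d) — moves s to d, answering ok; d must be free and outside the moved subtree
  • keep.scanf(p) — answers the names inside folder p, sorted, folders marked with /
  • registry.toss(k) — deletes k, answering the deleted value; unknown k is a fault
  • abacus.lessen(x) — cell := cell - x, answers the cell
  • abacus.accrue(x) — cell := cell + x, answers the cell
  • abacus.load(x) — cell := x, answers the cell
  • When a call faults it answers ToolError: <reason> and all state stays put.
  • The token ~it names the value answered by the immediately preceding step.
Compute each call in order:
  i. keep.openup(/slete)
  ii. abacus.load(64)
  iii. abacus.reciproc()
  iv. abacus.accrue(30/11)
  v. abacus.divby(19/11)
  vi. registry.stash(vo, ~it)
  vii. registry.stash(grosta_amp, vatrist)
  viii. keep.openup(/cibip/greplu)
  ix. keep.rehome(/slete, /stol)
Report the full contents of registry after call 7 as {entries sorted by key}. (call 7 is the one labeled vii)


Act: openup[p: /slete]
Obs: bo
Act: load[x: 64]
Obs: 64
Act: reciproc[]
Obs: 1/64
Act: accrue[x: 30/11]
Obs: 1931/704
Act: divby[x: 19/11]
Obs: 1931/1216
Act: stash[k: vo; v: ~it]
Obs: nil
Act: stash[k: grosta_amp; v: vatrist]
Obs: nil
Act: openup[p: /cibip/greplu]
Obs: ToolError: not found
Act: rehome[s: /slete; d: /stol]
Obs: ok

Answer: {grosta_amp=vatrist, vo=1931/1216}


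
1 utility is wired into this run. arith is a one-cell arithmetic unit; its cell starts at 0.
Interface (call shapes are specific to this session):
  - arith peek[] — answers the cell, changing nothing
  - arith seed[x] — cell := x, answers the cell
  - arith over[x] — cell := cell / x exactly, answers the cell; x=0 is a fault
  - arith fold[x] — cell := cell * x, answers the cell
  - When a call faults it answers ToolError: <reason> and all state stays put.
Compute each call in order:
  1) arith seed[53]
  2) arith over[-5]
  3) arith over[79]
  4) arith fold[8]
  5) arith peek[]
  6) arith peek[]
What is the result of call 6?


Answer: -424/395

Derivation:
Using arith seed(x: 53), yielding 53.
Then arith over(x: -5), → -53/5.
Using arith over(x: 79), giving -53/395.
Then arith fold(x: 8), — result: -424/395.
Then arith peek(): -424/395.
I use arith peek, — result: -424/395.


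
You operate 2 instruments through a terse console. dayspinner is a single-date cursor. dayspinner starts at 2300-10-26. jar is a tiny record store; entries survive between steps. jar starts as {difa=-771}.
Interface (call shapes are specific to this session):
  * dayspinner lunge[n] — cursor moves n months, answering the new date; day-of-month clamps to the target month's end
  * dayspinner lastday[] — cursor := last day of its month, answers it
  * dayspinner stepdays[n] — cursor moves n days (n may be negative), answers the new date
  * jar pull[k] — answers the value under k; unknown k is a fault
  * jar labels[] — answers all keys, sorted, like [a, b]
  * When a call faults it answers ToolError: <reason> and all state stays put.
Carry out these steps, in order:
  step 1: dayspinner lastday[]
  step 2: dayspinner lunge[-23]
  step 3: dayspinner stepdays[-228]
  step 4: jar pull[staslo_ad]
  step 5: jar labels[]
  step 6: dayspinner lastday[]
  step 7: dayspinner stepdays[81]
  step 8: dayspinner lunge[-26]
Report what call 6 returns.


! 1. dayspinner lastday() => 2300-10-31
! 2. dayspinner lunge(n: -23) => 2298-11-30
! 3. dayspinner stepdays(n: -228) => 2298-04-16
! 4. jar pull(k: staslo_ad) => ToolError: no such key staslo_ad
! 5. jar labels() => [difa]
! 6. dayspinner lastday() => 2298-04-30
! 7. dayspinner stepdays(n: 81) => 2298-07-20
! 8. dayspinner lunge(n: -26) => 2296-05-20

Answer: 2298-04-30


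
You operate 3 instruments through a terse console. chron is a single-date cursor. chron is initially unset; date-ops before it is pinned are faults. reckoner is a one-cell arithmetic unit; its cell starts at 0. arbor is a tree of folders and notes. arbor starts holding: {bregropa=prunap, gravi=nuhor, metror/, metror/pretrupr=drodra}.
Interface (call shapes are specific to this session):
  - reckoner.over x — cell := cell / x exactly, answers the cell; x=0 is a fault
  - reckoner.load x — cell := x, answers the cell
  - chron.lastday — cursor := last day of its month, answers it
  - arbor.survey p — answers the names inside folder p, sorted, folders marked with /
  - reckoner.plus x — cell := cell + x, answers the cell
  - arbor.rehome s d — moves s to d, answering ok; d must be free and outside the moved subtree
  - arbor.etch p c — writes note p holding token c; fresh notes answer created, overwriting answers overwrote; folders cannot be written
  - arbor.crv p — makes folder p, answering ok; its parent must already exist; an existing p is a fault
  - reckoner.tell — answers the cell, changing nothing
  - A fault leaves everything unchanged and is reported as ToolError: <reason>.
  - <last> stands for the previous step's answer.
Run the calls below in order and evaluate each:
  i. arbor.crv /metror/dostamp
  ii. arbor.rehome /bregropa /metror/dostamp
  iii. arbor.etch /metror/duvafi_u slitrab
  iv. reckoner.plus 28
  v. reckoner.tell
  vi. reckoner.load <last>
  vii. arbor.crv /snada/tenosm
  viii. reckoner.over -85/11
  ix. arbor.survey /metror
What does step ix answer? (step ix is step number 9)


CALL arbor.crv[p: /metror/dostamp]
RET  ok
CALL arbor.rehome[s: /bregropa; d: /metror/dostamp]
RET  ToolError: exists
CALL arbor.etch[p: /metror/duvafi_u; c: slitrab]
RET  created
CALL reckoner.plus[x: 28]
RET  28
CALL reckoner.tell[]
RET  28
CALL reckoner.load[x: <last>]
RET  28
CALL arbor.crv[p: /snada/tenosm]
RET  ToolError: no parent
CALL reckoner.over[x: -85/11]
RET  -308/85
CALL arbor.survey[p: /metror]
RET  [dostamp/, duvafi_u, pretrupr]

Answer: [dostamp/, duvafi_u, pretrupr]


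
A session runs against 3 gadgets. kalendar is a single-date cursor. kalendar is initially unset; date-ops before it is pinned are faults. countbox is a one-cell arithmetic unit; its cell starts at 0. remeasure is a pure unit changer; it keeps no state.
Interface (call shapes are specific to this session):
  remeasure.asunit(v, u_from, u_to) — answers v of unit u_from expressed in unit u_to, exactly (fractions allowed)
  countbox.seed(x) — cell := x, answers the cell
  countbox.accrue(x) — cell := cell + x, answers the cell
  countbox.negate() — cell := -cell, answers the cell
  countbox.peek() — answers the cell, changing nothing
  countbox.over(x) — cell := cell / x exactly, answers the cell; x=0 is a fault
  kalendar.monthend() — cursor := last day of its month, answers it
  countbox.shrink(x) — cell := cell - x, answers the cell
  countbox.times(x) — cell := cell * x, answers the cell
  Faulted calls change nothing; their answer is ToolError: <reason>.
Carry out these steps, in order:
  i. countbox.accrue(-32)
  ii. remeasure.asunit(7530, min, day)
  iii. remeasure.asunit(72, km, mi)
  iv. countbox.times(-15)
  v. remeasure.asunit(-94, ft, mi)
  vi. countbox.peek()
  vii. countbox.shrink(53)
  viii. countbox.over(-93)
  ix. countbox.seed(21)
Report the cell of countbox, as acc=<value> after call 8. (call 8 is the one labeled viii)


I run countbox.accrue using x: -32, yielding -32.
I use remeasure.asunit using v: 7530, u_from: min, u_to: day, and observe 251/48.
Using remeasure.asunit using v: 72, u_from: km, u_to: mi, and observe 62500/1397.
Then countbox.times using x: -15, and see 480.
I invoke remeasure.asunit using v: -94, u_from: ft, u_to: mi, → -47/2640.
I run countbox.peek, and observe 480.
I invoke countbox.shrink using x: 53, and observe 427.
I run countbox.over using x: -93, and get -427/93.
I try countbox.seed using x: 21, → 21.

Answer: acc=-427/93


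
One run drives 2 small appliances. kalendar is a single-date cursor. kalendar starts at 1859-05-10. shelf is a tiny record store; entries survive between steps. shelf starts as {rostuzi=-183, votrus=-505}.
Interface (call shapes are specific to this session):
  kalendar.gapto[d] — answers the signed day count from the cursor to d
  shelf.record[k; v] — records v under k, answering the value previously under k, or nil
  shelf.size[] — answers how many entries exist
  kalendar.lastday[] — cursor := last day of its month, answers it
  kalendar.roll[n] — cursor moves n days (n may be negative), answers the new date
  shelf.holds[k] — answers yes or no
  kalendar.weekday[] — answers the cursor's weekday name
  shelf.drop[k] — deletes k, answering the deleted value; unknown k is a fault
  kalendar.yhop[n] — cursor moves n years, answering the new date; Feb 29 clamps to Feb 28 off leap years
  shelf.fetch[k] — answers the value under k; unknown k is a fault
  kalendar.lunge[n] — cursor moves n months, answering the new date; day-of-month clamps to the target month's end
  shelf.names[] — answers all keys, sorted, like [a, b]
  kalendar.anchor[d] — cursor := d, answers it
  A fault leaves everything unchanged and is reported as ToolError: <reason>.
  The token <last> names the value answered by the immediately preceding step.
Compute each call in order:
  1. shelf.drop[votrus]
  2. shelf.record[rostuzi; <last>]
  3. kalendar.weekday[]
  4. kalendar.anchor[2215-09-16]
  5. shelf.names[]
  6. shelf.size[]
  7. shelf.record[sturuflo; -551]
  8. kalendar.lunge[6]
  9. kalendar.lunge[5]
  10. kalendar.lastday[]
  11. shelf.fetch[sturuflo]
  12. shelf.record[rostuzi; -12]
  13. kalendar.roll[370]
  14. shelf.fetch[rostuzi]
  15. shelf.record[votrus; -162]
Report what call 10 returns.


% drop(k: votrus) -> -505
% record(k: rostuzi, v: <last>) -> -183
% weekday() -> Tuesday
% anchor(d: 2215-09-16) -> 2215-09-16
% names() -> [rostuzi]
% size() -> 1
% record(k: sturuflo, v: -551) -> nil
% lunge(n: 6) -> 2216-03-16
% lunge(n: 5) -> 2216-08-16
% lastday() -> 2216-08-31
% fetch(k: sturuflo) -> -551
% record(k: rostuzi, v: -12) -> -505
% roll(n: 370) -> 2217-09-05
% fetch(k: rostuzi) -> -12
% record(k: votrus, v: -162) -> nil

Answer: 2216-08-31


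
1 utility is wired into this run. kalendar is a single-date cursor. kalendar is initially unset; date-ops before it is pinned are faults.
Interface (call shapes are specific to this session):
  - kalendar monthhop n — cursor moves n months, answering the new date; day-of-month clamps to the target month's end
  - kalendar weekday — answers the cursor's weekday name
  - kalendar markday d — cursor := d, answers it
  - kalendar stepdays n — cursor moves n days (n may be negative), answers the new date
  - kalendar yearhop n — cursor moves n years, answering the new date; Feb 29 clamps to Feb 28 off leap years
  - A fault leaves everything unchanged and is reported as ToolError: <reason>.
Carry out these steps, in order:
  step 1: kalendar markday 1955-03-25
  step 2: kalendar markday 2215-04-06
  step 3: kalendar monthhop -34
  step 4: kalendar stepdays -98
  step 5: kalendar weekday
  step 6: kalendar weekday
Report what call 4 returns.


Answer: 2212-02-29

Derivation:
>> kalendar markday(d='1955-03-25')
<< 1955-03-25
>> kalendar markday(d='2215-04-06')
<< 2215-04-06
>> kalendar monthhop(n='-34')
<< 2212-06-06
>> kalendar stepdays(n='-98')
<< 2212-02-29
>> kalendar weekday()
<< Saturday
>> kalendar weekday()
<< Saturday


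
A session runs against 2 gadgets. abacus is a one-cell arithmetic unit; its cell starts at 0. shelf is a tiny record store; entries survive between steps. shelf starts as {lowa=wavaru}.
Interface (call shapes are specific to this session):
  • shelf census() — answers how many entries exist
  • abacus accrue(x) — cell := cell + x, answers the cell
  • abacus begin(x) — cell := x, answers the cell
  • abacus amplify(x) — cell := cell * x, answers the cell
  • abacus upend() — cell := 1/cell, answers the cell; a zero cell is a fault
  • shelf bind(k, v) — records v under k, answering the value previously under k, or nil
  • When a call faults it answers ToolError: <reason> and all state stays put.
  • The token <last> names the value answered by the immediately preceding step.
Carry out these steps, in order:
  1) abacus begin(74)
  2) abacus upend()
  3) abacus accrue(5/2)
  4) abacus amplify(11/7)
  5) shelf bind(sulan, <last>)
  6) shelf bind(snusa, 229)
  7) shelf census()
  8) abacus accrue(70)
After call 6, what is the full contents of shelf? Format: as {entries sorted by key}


Answer: {lowa=wavaru, snusa=229, sulan=1023/259}

Derivation:
Step: abacus begin[x=74]
Result: 74
Step: abacus upend[]
Result: 1/74
Step: abacus accrue[x=5/2]
Result: 93/37
Step: abacus amplify[x=11/7]
Result: 1023/259
Step: shelf bind[k=sulan; v=<last>]
Result: nil
Step: shelf bind[k=snusa; v=229]
Result: nil
Step: shelf census[]
Result: 3
Step: abacus accrue[x=70]
Result: 19153/259


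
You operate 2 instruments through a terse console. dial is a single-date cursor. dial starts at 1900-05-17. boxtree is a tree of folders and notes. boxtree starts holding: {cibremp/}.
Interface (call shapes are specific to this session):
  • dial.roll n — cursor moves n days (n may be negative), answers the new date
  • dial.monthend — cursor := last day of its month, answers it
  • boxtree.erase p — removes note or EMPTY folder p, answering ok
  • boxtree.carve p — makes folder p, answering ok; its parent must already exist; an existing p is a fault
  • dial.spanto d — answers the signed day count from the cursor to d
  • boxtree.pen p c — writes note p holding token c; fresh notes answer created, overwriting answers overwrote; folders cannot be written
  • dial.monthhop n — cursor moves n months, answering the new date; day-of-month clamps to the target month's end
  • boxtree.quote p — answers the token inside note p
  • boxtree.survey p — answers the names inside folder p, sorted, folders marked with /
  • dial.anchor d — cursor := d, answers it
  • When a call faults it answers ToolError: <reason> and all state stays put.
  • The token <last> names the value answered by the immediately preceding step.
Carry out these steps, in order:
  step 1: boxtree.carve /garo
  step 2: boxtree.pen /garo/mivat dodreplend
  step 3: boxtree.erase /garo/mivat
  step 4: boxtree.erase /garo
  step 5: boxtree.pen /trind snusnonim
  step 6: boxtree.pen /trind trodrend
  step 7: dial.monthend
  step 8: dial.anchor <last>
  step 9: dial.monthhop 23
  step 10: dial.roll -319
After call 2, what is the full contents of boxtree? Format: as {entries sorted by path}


Answer: {cibremp/, garo/, garo/mivat=dodreplend}

Derivation:
;; 1. boxtree.carve(p: /garo) => ok
;; 2. boxtree.pen(p: /garo/mivat, c: dodreplend) => created
;; 3. boxtree.erase(p: /garo/mivat) => ok
;; 4. boxtree.erase(p: /garo) => ok
;; 5. boxtree.pen(p: /trind, c: snusnonim) => created
;; 6. boxtree.pen(p: /trind, c: trodrend) => overwrote
;; 7. dial.monthend() => 1900-05-31
;; 8. dial.anchor(d: <last>) => 1900-05-31
;; 9. dial.monthhop(n: 23) => 1902-04-30
;; 10. dial.roll(n: -319) => 1901-06-15


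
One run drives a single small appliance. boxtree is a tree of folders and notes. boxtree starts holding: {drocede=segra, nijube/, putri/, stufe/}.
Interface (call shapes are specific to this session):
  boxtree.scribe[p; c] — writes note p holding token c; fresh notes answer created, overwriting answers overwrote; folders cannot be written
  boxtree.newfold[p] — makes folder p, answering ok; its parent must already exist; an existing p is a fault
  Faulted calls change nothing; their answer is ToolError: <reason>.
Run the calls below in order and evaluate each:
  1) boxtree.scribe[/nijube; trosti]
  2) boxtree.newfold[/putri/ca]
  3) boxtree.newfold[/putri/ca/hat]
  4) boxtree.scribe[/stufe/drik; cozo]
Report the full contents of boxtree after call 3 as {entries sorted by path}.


[in] boxtree.scribe /nijube trosti
= ToolError: is a directory
[in] boxtree.newfold /putri/ca
= ok
[in] boxtree.newfold /putri/ca/hat
= ok
[in] boxtree.scribe /stufe/drik cozo
= created

Answer: {drocede=segra, nijube/, putri/, putri/ca/, putri/ca/hat/, stufe/}


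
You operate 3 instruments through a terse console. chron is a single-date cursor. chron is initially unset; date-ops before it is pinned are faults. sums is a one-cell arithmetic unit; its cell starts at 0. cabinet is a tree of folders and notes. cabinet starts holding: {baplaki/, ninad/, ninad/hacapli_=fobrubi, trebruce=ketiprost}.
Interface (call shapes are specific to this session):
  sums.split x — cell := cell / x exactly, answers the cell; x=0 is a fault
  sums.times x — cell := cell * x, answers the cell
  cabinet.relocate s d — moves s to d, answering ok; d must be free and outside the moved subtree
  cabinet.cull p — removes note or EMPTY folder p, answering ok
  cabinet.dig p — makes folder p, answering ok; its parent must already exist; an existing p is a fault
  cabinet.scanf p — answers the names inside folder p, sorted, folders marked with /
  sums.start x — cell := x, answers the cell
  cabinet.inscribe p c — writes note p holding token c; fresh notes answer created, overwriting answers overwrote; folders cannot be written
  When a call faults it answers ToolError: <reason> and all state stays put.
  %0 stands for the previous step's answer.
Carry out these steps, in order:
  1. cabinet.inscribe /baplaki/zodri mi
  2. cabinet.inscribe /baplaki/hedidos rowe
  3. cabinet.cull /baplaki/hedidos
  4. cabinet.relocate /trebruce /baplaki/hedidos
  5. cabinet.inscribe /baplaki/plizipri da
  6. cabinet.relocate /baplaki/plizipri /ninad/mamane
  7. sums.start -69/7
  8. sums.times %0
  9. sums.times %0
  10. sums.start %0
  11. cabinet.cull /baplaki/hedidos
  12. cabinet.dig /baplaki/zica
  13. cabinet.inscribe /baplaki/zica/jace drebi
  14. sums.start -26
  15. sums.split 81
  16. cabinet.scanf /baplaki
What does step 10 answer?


Answer: 22667121/2401

Derivation:
Step: inscribe[/baplaki/zodri; mi]
Result: created
Step: inscribe[/baplaki/hedidos; rowe]
Result: created
Step: cull[/baplaki/hedidos]
Result: ok
Step: relocate[/trebruce; /baplaki/hedidos]
Result: ok
Step: inscribe[/baplaki/plizipri; da]
Result: created
Step: relocate[/baplaki/plizipri; /ninad/mamane]
Result: ok
Step: start[-69/7]
Result: -69/7
Step: times[%0]
Result: 4761/49
Step: times[%0]
Result: 22667121/2401
Step: start[%0]
Result: 22667121/2401
Step: cull[/baplaki/hedidos]
Result: ok
Step: dig[/baplaki/zica]
Result: ok
Step: inscribe[/baplaki/zica/jace; drebi]
Result: created
Step: start[-26]
Result: -26
Step: split[81]
Result: -26/81
Step: scanf[/baplaki]
Result: [zica/, zodri]


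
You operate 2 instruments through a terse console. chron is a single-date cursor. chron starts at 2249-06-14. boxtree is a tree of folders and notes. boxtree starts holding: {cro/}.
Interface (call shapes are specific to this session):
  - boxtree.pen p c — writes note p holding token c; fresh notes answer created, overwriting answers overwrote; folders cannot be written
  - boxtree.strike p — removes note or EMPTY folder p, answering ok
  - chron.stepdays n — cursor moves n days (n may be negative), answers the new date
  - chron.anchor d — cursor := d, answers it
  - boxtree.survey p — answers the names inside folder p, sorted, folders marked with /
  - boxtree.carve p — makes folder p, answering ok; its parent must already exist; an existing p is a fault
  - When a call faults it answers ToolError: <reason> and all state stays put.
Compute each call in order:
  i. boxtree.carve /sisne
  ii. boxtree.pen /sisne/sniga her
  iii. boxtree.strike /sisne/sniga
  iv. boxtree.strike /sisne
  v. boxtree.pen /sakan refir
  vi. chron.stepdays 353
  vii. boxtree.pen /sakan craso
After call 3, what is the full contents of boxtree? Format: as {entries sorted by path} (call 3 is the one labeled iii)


Answer: {cro/, sisne/}

Derivation:
[in] boxtree.carve p→/sisne
:: ok
[in] boxtree.pen p→/sisne/sniga c→her
:: created
[in] boxtree.strike p→/sisne/sniga
:: ok
[in] boxtree.strike p→/sisne
:: ok
[in] boxtree.pen p→/sakan c→refir
:: created
[in] chron.stepdays n→353
:: 2250-06-02
[in] boxtree.pen p→/sakan c→craso
:: overwrote


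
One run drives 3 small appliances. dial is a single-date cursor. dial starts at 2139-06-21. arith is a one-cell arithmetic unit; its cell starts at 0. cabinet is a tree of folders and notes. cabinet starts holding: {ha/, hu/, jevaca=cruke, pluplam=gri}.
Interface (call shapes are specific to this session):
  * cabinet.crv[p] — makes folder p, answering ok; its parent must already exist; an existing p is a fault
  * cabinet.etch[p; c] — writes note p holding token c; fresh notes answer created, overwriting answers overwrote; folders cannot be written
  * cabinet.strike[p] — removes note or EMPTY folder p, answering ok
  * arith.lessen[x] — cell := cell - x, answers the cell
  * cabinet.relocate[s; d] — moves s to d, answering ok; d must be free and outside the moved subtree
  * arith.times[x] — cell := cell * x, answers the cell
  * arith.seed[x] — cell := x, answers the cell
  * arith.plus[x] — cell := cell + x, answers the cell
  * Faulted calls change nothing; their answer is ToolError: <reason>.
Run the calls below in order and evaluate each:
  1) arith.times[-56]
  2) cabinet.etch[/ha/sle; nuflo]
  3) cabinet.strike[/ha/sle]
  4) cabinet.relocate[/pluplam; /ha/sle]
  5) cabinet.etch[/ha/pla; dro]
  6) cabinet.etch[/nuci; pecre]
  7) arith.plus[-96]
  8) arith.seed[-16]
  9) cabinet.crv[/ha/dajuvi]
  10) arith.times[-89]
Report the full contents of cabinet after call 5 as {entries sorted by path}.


Answer: {ha/, ha/pla=dro, ha/sle=gri, hu/, jevaca=cruke}

Derivation:
# times(x='-56') -> 0
# etch(p='/ha/sle', c='nuflo') -> created
# strike(p='/ha/sle') -> ok
# relocate(s='/pluplam', d='/ha/sle') -> ok
# etch(p='/ha/pla', c='dro') -> created
# etch(p='/nuci', c='pecre') -> created
# plus(x='-96') -> -96
# seed(x='-16') -> -16
# crv(p='/ha/dajuvi') -> ok
# times(x='-89') -> 1424


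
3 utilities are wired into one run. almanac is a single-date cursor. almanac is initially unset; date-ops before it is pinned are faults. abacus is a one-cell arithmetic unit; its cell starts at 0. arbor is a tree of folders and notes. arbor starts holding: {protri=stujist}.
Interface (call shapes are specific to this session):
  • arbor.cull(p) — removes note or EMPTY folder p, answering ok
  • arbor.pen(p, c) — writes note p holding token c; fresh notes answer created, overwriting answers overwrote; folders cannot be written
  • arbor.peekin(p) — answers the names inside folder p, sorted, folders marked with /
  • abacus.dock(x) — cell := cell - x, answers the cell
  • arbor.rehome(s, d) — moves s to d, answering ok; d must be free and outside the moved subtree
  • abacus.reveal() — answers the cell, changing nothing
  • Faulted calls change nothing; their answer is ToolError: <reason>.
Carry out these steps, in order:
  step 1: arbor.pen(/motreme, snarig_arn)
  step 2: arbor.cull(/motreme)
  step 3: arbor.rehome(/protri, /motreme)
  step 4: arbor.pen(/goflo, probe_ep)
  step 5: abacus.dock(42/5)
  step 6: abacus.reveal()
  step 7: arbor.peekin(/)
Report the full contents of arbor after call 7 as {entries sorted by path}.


Answer: {goflo=probe_ep, motreme=stujist}

Derivation:
·→ arbor.pen(p=/motreme, c=snarig_arn)
·← created
·→ arbor.cull(p=/motreme)
·← ok
·→ arbor.rehome(s=/protri, d=/motreme)
·← ok
·→ arbor.pen(p=/goflo, c=probe_ep)
·← created
·→ abacus.dock(x=42/5)
·← -42/5
·→ abacus.reveal()
·← -42/5
·→ arbor.peekin(p=/)
·← [goflo, motreme]


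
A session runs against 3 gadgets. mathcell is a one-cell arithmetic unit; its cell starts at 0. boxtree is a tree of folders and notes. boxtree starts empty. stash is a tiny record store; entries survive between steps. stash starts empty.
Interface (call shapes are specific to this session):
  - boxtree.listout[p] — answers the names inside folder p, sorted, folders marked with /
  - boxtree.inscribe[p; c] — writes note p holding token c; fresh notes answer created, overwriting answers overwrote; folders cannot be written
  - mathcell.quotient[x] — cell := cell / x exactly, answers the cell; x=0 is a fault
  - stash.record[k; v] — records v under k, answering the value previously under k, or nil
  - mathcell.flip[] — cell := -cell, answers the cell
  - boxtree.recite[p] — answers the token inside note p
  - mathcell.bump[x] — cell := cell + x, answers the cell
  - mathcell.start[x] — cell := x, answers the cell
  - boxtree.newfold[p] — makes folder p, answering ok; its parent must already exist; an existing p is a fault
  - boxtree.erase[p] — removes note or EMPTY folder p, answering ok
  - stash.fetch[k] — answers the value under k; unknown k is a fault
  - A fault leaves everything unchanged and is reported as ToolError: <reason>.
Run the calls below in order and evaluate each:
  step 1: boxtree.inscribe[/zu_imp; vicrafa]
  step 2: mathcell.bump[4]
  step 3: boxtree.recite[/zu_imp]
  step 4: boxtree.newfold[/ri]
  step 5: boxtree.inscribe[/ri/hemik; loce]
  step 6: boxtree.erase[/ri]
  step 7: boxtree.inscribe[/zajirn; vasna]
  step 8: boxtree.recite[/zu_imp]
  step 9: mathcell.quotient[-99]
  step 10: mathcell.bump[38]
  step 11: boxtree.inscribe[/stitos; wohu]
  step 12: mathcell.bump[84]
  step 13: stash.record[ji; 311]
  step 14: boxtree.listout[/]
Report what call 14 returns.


Answer: [ri/, stitos, zajirn, zu_imp]

Derivation:
;; 1. boxtree.inscribe(/zu_imp, vicrafa) ~> created
;; 2. mathcell.bump(4) ~> 4
;; 3. boxtree.recite(/zu_imp) ~> vicrafa
;; 4. boxtree.newfold(/ri) ~> ok
;; 5. boxtree.inscribe(/ri/hemik, loce) ~> created
;; 6. boxtree.erase(/ri) ~> ToolError: not empty
;; 7. boxtree.inscribe(/zajirn, vasna) ~> created
;; 8. boxtree.recite(/zu_imp) ~> vicrafa
;; 9. mathcell.quotient(-99) ~> -4/99
;; 10. mathcell.bump(38) ~> 3758/99
;; 11. boxtree.inscribe(/stitos, wohu) ~> created
;; 12. mathcell.bump(84) ~> 12074/99
;; 13. stash.record(ji, 311) ~> nil
;; 14. boxtree.listout(/) ~> [ri/, stitos, zajirn, zu_imp]


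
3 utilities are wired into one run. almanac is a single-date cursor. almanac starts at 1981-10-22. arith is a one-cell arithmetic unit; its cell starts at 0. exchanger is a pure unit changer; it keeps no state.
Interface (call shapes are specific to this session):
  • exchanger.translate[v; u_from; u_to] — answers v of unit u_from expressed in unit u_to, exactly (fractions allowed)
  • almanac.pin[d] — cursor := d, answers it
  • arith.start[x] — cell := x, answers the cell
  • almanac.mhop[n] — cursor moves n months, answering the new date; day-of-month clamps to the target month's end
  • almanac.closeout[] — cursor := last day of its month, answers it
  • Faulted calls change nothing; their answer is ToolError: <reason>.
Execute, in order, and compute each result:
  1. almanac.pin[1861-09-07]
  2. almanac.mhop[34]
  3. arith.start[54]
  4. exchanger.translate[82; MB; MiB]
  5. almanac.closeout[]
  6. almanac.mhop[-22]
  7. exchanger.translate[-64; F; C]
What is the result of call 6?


Answer: 1862-09-30

Derivation:
Using almanac.pin passing d: 1861-09-07, and get 1861-09-07.
Now I run almanac.mhop passing n: 34, — result: 1864-07-07.
I call arith.start passing x: 54, yielding 54.
I call exchanger.translate passing v: 82, u_from: MB, u_to: MiB, and get 640625/8192.
Now I run almanac.closeout, and get 1864-07-31.
Next I call almanac.mhop passing n: -22: 1862-09-30.
Then exchanger.translate passing v: -64, u_from: F, u_to: C, and observe -160/3.


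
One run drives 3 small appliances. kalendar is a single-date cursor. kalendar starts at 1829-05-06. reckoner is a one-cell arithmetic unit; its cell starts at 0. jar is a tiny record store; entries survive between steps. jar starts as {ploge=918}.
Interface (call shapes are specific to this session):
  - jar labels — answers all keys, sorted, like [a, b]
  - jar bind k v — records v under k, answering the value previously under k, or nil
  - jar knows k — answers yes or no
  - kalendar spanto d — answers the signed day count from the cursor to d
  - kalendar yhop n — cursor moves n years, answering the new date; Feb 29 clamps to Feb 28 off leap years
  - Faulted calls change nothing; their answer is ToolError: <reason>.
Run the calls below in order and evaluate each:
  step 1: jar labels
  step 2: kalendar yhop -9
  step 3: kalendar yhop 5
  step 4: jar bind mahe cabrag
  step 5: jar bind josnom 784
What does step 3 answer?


==> jar labels()
<== [ploge]
==> kalendar yhop(n→-9)
<== 1820-05-06
==> kalendar yhop(n→5)
<== 1825-05-06
==> jar bind(k→mahe, v→cabrag)
<== nil
==> jar bind(k→josnom, v→784)
<== nil

Answer: 1825-05-06


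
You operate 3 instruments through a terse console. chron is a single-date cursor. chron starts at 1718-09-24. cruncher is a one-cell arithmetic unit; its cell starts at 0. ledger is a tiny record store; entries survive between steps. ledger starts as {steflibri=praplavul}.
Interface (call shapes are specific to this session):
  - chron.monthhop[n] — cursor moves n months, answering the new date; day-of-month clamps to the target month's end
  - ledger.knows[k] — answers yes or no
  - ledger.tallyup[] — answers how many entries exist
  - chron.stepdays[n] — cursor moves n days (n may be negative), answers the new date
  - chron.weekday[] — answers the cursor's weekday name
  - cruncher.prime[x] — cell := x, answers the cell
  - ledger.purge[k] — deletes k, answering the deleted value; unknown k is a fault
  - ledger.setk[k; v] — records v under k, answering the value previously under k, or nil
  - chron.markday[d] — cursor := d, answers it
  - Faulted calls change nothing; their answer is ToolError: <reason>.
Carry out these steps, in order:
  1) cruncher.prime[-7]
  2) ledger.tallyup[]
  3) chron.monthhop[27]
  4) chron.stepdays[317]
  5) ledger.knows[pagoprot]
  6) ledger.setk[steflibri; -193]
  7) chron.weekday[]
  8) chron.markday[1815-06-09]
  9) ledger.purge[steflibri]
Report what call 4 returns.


Answer: 1721-11-06

Derivation:
-> cruncher.prime(x: -7)
<- -7
-> ledger.tallyup()
<- 1
-> chron.monthhop(n: 27)
<- 1720-12-24
-> chron.stepdays(n: 317)
<- 1721-11-06
-> ledger.knows(k: pagoprot)
<- no
-> ledger.setk(k: steflibri, v: -193)
<- praplavul
-> chron.weekday()
<- Thursday
-> chron.markday(d: 1815-06-09)
<- 1815-06-09
-> ledger.purge(k: steflibri)
<- -193


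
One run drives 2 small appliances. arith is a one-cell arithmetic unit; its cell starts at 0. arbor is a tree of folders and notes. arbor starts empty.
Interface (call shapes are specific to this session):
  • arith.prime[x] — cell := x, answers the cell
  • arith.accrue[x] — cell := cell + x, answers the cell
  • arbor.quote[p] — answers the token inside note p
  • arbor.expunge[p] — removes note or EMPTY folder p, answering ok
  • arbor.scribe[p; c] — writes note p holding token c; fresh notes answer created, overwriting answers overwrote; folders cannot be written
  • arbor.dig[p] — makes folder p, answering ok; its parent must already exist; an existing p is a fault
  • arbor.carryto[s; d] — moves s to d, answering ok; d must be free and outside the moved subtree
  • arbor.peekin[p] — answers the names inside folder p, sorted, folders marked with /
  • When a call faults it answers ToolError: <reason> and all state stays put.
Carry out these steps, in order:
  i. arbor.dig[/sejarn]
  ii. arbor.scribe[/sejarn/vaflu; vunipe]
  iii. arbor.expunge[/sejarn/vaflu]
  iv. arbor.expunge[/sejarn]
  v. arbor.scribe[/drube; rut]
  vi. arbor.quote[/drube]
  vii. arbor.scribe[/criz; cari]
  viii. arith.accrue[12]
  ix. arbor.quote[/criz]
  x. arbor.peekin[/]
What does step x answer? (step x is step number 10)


Invoking dig with p: /sejarn, → ok.
Calling scribe with p: /sejarn/vaflu, c: vunipe, and observe created.
I run expunge with p: /sejarn/vaflu, → ok.
Now I run expunge with p: /sejarn, which returns ok.
Next I call scribe with p: /drube, c: rut, and observe created.
Invoking quote with p: /drube, and observe rut.
I run scribe with p: /criz, c: cari, and see created.
I call accrue with x: 12, → 12.
Then quote with p: /criz, giving cari.
Next I call peekin with p: /, yielding [criz, drube].

Answer: [criz, drube]


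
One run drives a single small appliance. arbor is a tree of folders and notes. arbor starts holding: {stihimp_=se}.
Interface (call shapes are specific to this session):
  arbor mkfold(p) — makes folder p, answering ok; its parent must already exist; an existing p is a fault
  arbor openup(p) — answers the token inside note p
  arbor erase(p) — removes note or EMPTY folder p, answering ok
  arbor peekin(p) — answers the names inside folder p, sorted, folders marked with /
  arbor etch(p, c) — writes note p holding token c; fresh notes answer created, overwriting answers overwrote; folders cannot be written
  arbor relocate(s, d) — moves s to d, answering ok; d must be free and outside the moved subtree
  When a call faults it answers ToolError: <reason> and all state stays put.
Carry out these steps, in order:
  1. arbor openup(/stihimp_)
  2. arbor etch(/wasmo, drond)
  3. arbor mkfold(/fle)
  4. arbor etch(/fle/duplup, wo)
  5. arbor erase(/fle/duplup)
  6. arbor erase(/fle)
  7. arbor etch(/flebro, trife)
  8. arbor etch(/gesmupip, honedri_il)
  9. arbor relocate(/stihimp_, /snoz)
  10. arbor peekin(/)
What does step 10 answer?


Answer: [flebro, gesmupip, snoz, wasmo]

Derivation:
! 1. arbor openup(/stihimp_) => se
! 2. arbor etch(/wasmo, drond) => created
! 3. arbor mkfold(/fle) => ok
! 4. arbor etch(/fle/duplup, wo) => created
! 5. arbor erase(/fle/duplup) => ok
! 6. arbor erase(/fle) => ok
! 7. arbor etch(/flebro, trife) => created
! 8. arbor etch(/gesmupip, honedri_il) => created
! 9. arbor relocate(/stihimp_, /snoz) => ok
! 10. arbor peekin(/) => [flebro, gesmupip, snoz, wasmo]
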